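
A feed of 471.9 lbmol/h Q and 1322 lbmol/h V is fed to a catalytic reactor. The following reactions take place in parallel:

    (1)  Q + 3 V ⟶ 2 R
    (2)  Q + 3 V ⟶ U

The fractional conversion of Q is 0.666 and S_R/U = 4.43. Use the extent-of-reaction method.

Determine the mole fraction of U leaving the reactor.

Conversion of Q: Q consumed = 0.666 × 471.9 = 314.3 lbmol/h = 1ξ₁ + 1ξ₂.
Selectivity: 2ξ₁ / (1ξ₂) = 4.43 → ξ₁ = 2.215 ξ₂.
Substitute: (1·2.215 + 1) ξ₂ = 314.3 → ξ₂ = 97.76 lbmol/h, ξ₁ = 216.5 lbmol/h.
Outlet amounts (n = n₀ + Σ ν·ξ):
  Q: 471.9 − 1(216.5) − 1(97.76) = 157.6
  V: 1322 − 3(216.5) − 3(97.76) = 379.1
  R: 0 + 2(216.5) = 433.1
  U: 0 + 1(97.76) = 97.76
Total out = 1068 lbmol/h; y_U = 97.76 / 1068 = 0.09157.

0.0916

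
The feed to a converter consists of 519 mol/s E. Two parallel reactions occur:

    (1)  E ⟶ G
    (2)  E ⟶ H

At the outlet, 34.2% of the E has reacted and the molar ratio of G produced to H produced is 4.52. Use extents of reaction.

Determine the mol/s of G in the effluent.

Conversion of E: E consumed = 0.342 × 519 = 177.5 mol/s = 1ξ₁ + 1ξ₂.
Selectivity: 1ξ₁ / (1ξ₂) = 4.52 → ξ₁ = 4.52 ξ₂.
Substitute: (1·4.52 + 1) ξ₂ = 177.5 → ξ₂ = 32.16 mol/s, ξ₁ = 145.3 mol/s.
Outlet amounts (n = n₀ + Σ ν·ξ):
  E: 519 − 1(145.3) − 1(32.16) = 341.5
  G: 0 + 1(145.3) = 145.3
  H: 0 + 1(32.16) = 32.16

145 mol/s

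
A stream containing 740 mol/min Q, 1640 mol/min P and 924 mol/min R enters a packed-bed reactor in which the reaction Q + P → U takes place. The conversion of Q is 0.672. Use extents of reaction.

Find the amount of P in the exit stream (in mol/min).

Q reacted = 0.672 × 740 = 497.3 mol/min; ν_Q = −1, so ξ = 497.3/1 = 497.3 mol/min.
Outlet amounts (n = n₀ + ν ξ):
  Q: 740 − 1(497.3) = 242.7
  P: 1640 − 1(497.3) = 1143
  U: 0 + 1(497.3) = 497.3
  R: 924 (inert)

1140 mol/min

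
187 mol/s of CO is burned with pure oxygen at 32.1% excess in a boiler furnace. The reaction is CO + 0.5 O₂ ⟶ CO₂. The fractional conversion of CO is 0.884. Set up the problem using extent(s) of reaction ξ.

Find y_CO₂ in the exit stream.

Stoichiometric O₂ = 0.5 × 187 = 93.5 mol/s; O₂ fed = 93.5 × 1.321 = 123.5 mol/s.
Fuel reacted = 0.884 × 187 → ξ = 165.3 mol/s.
Outlet (n = n₀ + ν ξ):
  CO: 187 − 1(165.3) = 21.69
  O₂: 123.5 − 0.5(165.3) = 40.86
  CO₂: 0 + 1(165.3) = 165.3
Total out = 227.9 mol/s; y_CO₂ = 165.3 / 227.9 = 0.7255.

0.725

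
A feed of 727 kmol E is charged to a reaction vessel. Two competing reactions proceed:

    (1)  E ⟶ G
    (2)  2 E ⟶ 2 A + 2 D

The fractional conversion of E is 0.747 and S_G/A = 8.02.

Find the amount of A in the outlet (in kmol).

60.2 kmol

Conversion of E: E consumed = 0.747 × 727 = 543.1 kmol = 1ξ₁ + 2ξ₂.
Selectivity: 1ξ₁ / (2ξ₂) = 8.02 → ξ₁ = 16.04 ξ₂.
Substitute: (1·16.04 + 2) ξ₂ = 543.1 → ξ₂ = 30.1 kmol, ξ₁ = 482.9 kmol.
Outlet amounts (n = n₀ + Σ ν·ξ):
  E: 727 − 1(482.9) − 2(30.1) = 183.9
  G: 0 + 1(482.9) = 482.9
  A: 0 + 2(30.1) = 60.21
  D: 0 + 2(30.1) = 60.21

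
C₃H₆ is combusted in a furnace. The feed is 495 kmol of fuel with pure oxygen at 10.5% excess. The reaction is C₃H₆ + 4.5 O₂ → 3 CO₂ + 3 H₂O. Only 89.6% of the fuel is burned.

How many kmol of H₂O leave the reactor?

Stoichiometric O₂ = 4.5 × 495 = 2228 kmol; O₂ fed = 2228 × 1.105 = 2461 kmol.
Fuel reacted = 0.896 × 495 → ξ = 443.5 kmol.
Outlet (n = n₀ + ν ξ):
  C₃H₆: 495 − 1(443.5) = 51.48
  O₂: 2461 − 4.5(443.5) = 465.5
  CO₂: 0 + 3(443.5) = 1331
  H₂O: 0 + 3(443.5) = 1331

1330 kmol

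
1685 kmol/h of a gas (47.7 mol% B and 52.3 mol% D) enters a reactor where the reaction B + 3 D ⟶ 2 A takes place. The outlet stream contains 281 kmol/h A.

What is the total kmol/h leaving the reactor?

1400 kmol/h

For A: n = n₀ + 2ξ → 281 = 0 + 2ξ, giving ξ = 140.5 kmol/h.
Outlet amounts (n = n₀ + ν ξ):
  B: 803.7 − 1(140.5) = 663.2
  D: 881.3 − 3(140.5) = 459.8
  A: 0 + 2(140.5) = 281
Total out = 663.2 + 459.8 + 281 = 1404 kmol/h.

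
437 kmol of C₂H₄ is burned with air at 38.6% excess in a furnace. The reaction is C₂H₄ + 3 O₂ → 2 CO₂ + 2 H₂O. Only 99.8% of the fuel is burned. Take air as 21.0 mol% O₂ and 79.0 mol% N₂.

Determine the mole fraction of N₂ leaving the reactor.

Stoichiometric O₂ = 3 × 437 = 1311 kmol; O₂ fed = 1311 × 1.386 = 1817 kmol.
N₂ fed = 1817 × 79/21 = 6836 kmol.
Fuel reacted = 0.998 × 437 → ξ = 436.1 kmol.
Outlet (n = n₀ + ν ξ):
  C₂H₄: 437 − 1(436.1) = 0.874
  O₂: 1817 − 3(436.1) = 508.7
  N₂: 6836 (inert)
  CO₂: 0 + 2(436.1) = 872.3
  H₂O: 0 + 2(436.1) = 872.3
Total out = 9090 kmol; y_N₂ = 6836 / 9090 = 0.752.

0.752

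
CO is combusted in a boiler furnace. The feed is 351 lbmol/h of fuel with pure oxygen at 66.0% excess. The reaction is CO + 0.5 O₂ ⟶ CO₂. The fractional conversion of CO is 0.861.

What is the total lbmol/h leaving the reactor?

491 lbmol/h

Stoichiometric O₂ = 0.5 × 351 = 175.5 lbmol/h; O₂ fed = 175.5 × 1.660 = 291.3 lbmol/h.
Fuel reacted = 0.861 × 351 → ξ = 302.2 lbmol/h.
Outlet (n = n₀ + ν ξ):
  CO: 351 − 1(302.2) = 48.79
  O₂: 291.3 − 0.5(302.2) = 140.2
  CO₂: 0 + 1(302.2) = 302.2
Total out = 48.79 + 140.2 + 302.2 = 491.2 lbmol/h.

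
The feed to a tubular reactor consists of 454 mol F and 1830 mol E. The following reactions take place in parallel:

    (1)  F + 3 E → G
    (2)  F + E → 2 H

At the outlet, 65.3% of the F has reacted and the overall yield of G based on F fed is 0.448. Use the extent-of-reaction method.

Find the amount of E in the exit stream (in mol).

Yield of G: 1ξ₁ / 454 = 0.448 → ξ₁ = 203.4 mol.
Conversion of F: 1ξ₁ + 1ξ₂ = 0.653 × 454 = 296.5 → ξ₂ = 93.07 mol.
Outlet amounts (n = n₀ + Σ ν·ξ):
  F: 454 − 1(203.4) − 1(93.07) = 157.5
  E: 1830 − 3(203.4) − 1(93.07) = 1127
  G: 0 + 1(203.4) = 203.4
  H: 0 + 2(93.07) = 186.1

1130 mol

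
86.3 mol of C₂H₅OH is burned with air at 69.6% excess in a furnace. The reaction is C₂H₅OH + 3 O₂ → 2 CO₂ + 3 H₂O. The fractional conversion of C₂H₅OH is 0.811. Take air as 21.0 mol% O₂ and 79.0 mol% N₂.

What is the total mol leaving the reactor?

Stoichiometric O₂ = 3 × 86.3 = 258.9 mol; O₂ fed = 258.9 × 1.696 = 439.1 mol.
N₂ fed = 439.1 × 79/21 = 1652 mol.
Fuel reacted = 0.811 × 86.3 → ξ = 69.99 mol.
Outlet (n = n₀ + ν ξ):
  C₂H₅OH: 86.3 − 1(69.99) = 16.31
  O₂: 439.1 − 3(69.99) = 229.1
  N₂: 1652 (inert)
  CO₂: 0 + 2(69.99) = 140
  H₂O: 0 + 3(69.99) = 210
Total out = 16.31 + 229.1 + 1652 + 140 + 210 = 2247 mol.

2250 mol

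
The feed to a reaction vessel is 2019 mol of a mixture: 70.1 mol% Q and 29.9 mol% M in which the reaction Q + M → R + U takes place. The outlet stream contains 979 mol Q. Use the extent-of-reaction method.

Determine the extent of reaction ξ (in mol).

ξ = 436 mol

For Q: n = n₀ − 1ξ → 979 = 1415 − 1ξ, giving ξ = 436.3 mol.
Outlet amounts (n = n₀ + ν ξ):
  Q: 1415 − 1(436.3) = 979
  M: 603.7 − 1(436.3) = 167.4
  R: 0 + 1(436.3) = 436.3
  U: 0 + 1(436.3) = 436.3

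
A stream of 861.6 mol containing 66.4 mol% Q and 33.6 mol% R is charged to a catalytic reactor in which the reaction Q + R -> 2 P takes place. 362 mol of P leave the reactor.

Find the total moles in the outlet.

For P: n = n₀ + 2ξ → 362 = 0 + 2ξ, giving ξ = 181 mol.
Outlet amounts (n = n₀ + ν ξ):
  Q: 572.1 − 1(181) = 391.1
  R: 289.5 − 1(181) = 108.5
  P: 0 + 2(181) = 362
Total out = 391.1 + 108.5 + 362 = 861.6 mol.

862 mol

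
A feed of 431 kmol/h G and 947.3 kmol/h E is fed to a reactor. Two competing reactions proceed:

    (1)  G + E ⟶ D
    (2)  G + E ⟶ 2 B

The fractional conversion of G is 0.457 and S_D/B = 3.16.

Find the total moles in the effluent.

1210 kmol/h

Conversion of G: G consumed = 0.457 × 431 = 197 kmol/h = 1ξ₁ + 1ξ₂.
Selectivity: 1ξ₁ / (2ξ₂) = 3.16 → ξ₁ = 6.32 ξ₂.
Substitute: (1·6.32 + 1) ξ₂ = 197 → ξ₂ = 26.91 kmol/h, ξ₁ = 170.1 kmol/h.
Outlet amounts (n = n₀ + Σ ν·ξ):
  G: 431 − 1(170.1) − 1(26.91) = 234
  E: 947.3 − 1(170.1) − 1(26.91) = 750.3
  D: 0 + 1(170.1) = 170.1
  B: 0 + 2(26.91) = 53.82
Total out = 234 + 750.3 + 170.1 + 53.82 = 1208 kmol/h.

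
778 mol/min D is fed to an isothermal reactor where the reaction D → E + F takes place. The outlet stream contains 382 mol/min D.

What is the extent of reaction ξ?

ξ = 396 mol/min

For D: n = n₀ − 1ξ → 382 = 778 − 1ξ, giving ξ = 396 mol/min.
Outlet amounts (n = n₀ + ν ξ):
  D: 778 − 1(396) = 382
  E: 0 + 1(396) = 396
  F: 0 + 1(396) = 396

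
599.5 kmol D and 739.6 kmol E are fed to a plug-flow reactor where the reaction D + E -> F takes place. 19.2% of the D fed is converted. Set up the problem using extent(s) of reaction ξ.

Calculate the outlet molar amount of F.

D reacted = 0.192 × 599.5 = 115.1 kmol; ν_D = −1, so ξ = 115.1/1 = 115.1 kmol.
Outlet amounts (n = n₀ + ν ξ):
  D: 599.5 − 1(115.1) = 484.4
  E: 739.6 − 1(115.1) = 624.5
  F: 0 + 1(115.1) = 115.1

115 kmol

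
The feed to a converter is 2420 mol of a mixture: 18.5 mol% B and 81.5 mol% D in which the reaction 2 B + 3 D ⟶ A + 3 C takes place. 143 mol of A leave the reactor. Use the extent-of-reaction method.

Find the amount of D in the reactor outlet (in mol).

For A: n = n₀ + 1ξ → 143 = 0 + 1ξ, giving ξ = 143 mol.
Outlet amounts (n = n₀ + ν ξ):
  B: 447.7 − 2(143) = 161.7
  D: 1972 − 3(143) = 1543
  A: 0 + 1(143) = 143
  C: 0 + 3(143) = 429

1540 mol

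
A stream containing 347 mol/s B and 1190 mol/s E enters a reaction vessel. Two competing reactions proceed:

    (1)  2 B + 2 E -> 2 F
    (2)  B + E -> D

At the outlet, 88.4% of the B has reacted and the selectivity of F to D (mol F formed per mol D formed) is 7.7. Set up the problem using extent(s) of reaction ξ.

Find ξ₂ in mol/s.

ξ₂ = 35.3 mol/s

Conversion of B: B consumed = 0.884 × 347 = 306.7 mol/s = 2ξ₁ + 1ξ₂.
Selectivity: 2ξ₁ / (1ξ₂) = 7.7 → ξ₁ = 3.85 ξ₂.
Substitute: (2·3.85 + 1) ξ₂ = 306.7 → ξ₂ = 35.26 mol/s, ξ₁ = 135.7 mol/s.
Outlet amounts (n = n₀ + Σ ν·ξ):
  B: 347 − 2(135.7) − 1(35.26) = 40.25
  E: 1190 − 2(135.7) − 1(35.26) = 883.3
  F: 0 + 2(135.7) = 271.5
  D: 0 + 1(35.26) = 35.26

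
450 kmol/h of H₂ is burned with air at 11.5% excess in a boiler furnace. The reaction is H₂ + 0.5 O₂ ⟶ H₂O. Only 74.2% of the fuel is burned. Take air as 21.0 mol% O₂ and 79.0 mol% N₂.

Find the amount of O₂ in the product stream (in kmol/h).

Stoichiometric O₂ = 0.5 × 450 = 225 kmol/h; O₂ fed = 225 × 1.115 = 250.9 kmol/h.
N₂ fed = 250.9 × 79/21 = 943.8 kmol/h.
Fuel reacted = 0.742 × 450 → ξ = 333.9 kmol/h.
Outlet (n = n₀ + ν ξ):
  H₂: 450 − 1(333.9) = 116.1
  O₂: 250.9 − 0.5(333.9) = 83.93
  N₂: 943.8 (inert)
  H₂O: 0 + 1(333.9) = 333.9

83.9 kmol/h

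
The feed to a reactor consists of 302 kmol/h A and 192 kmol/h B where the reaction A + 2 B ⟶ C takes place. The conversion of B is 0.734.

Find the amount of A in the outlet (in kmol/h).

B reacted = 0.734 × 192 = 140.9 kmol/h; ν_B = −2, so ξ = 140.9/2 = 70.46 kmol/h.
Outlet amounts (n = n₀ + ν ξ):
  A: 302 − 1(70.46) = 231.5
  B: 192 − 2(70.46) = 51.07
  C: 0 + 1(70.46) = 70.46

232 kmol/h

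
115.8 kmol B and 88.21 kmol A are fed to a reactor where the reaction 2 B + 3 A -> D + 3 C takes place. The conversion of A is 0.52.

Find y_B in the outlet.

A reacted = 0.52 × 88.21 = 45.87 kmol; ν_A = −3, so ξ = 45.87/3 = 15.29 kmol.
Outlet amounts (n = n₀ + ν ξ):
  B: 115.8 − 2(15.29) = 85.22
  A: 88.21 − 3(15.29) = 42.34
  D: 0 + 1(15.29) = 15.29
  C: 0 + 3(15.29) = 45.87
Total out = 188.7 kmol; y_B = 85.22 / 188.7 = 0.4516.

0.452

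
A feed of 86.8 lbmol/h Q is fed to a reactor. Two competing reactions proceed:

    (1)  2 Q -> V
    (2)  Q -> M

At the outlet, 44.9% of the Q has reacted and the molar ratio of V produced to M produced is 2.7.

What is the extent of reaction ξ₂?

Conversion of Q: Q consumed = 0.449 × 86.8 = 38.97 lbmol/h = 2ξ₁ + 1ξ₂.
Selectivity: 1ξ₁ / (1ξ₂) = 2.7 → ξ₁ = 2.7 ξ₂.
Substitute: (2·2.7 + 1) ξ₂ = 38.97 → ξ₂ = 6.09 lbmol/h, ξ₁ = 16.44 lbmol/h.
Outlet amounts (n = n₀ + Σ ν·ξ):
  Q: 86.8 − 2(16.44) − 1(6.09) = 47.83
  V: 0 + 1(16.44) = 16.44
  M: 0 + 1(6.09) = 6.09

ξ₂ = 6.09 lbmol/h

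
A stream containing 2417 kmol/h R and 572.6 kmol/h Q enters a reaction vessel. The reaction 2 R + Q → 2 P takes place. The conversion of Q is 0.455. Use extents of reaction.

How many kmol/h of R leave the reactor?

Q reacted = 0.455 × 572.6 = 260.5 kmol/h; ν_Q = −1, so ξ = 260.5/1 = 260.5 kmol/h.
Outlet amounts (n = n₀ + ν ξ):
  R: 2417 − 2(260.5) = 1896
  Q: 572.6 − 1(260.5) = 312.1
  P: 0 + 2(260.5) = 521.1

1900 kmol/h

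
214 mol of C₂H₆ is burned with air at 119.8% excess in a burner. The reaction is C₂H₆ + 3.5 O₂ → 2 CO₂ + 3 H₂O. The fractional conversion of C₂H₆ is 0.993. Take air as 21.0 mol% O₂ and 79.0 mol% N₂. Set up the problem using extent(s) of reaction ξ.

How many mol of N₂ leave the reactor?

6190 mol

Stoichiometric O₂ = 3.5 × 214 = 749 mol; O₂ fed = 749 × 2.198 = 1646 mol.
N₂ fed = 1646 × 79/21 = 6193 mol.
Fuel reacted = 0.993 × 214 → ξ = 212.5 mol.
Outlet (n = n₀ + ν ξ):
  C₂H₆: 214 − 1(212.5) = 1.498
  O₂: 1646 − 3.5(212.5) = 902.5
  N₂: 6193 (inert)
  CO₂: 0 + 2(212.5) = 425
  H₂O: 0 + 3(212.5) = 637.5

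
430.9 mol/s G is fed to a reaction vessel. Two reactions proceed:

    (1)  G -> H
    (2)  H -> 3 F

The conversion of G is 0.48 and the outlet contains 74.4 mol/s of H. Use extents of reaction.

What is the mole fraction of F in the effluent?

Conversion of G: G consumed = 1ξ₁ = 0.48 × 430.9 → ξ₁ = 206.8 mol/s.
H balance: n_H = 0 + 1ξ₁ − 1ξ₂ = 74.4 → ξ₂ = (1·206.8 − 74.4)/1 = 132.4 mol/s.
Outlet amounts (n = n₀ + Σ ν·ξ):
  G: 430.9 − 1(206.8) = 224.1
  H: 0 + 1(206.8) − 1(132.4) = 74.4
  F: 0 + 3(132.4) = 397.3
Total out = 695.8 mol/s; y_F = 397.3 / 695.8 = 0.571.

0.571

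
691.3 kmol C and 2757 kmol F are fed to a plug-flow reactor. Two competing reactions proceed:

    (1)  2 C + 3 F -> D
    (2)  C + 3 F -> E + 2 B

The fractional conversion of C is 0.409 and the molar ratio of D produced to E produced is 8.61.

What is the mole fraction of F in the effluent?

0.797

Conversion of C: C consumed = 0.409 × 691.3 = 282.7 kmol = 2ξ₁ + 1ξ₂.
Selectivity: 1ξ₁ / (1ξ₂) = 8.61 → ξ₁ = 8.61 ξ₂.
Substitute: (2·8.61 + 1) ξ₂ = 282.7 → ξ₂ = 15.52 kmol, ξ₁ = 133.6 kmol.
Outlet amounts (n = n₀ + Σ ν·ξ):
  C: 691.3 − 2(133.6) − 1(15.52) = 408.6
  F: 2757 − 3(133.6) − 3(15.52) = 2310
  D: 0 + 1(133.6) = 133.6
  E: 0 + 1(15.52) = 15.52
  B: 0 + 2(15.52) = 31.04
Total out = 2898 kmol; y_F = 2310 / 2898 = 0.7969.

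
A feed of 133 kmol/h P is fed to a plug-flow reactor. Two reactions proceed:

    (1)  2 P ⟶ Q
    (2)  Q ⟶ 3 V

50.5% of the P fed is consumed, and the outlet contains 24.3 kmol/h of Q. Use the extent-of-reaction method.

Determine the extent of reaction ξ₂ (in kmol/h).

ξ₂ = 9.28 kmol/h

Conversion of P: P consumed = 2ξ₁ = 0.505 × 133 → ξ₁ = 33.58 kmol/h.
Q balance: n_Q = 0 + 1ξ₁ − 1ξ₂ = 24.3 → ξ₂ = (1·33.58 − 24.3)/1 = 9.283 kmol/h.
Outlet amounts (n = n₀ + Σ ν·ξ):
  P: 133 − 2(33.58) = 65.83
  Q: 0 + 1(33.58) − 1(9.283) = 24.3
  V: 0 + 3(9.283) = 27.85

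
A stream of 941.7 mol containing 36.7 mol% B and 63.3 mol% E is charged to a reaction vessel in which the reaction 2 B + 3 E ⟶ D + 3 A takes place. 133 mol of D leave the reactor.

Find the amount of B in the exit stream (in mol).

79.6 mol

For D: n = n₀ + 1ξ → 133 = 0 + 1ξ, giving ξ = 133 mol.
Outlet amounts (n = n₀ + ν ξ):
  B: 345.6 − 2(133) = 79.6
  E: 596.1 − 3(133) = 197.1
  D: 0 + 1(133) = 133
  A: 0 + 3(133) = 399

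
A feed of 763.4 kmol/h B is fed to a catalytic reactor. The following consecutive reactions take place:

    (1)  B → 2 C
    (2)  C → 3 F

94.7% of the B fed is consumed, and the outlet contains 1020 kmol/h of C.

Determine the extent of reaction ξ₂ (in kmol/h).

ξ₂ = 426 kmol/h

Conversion of B: B consumed = 1ξ₁ = 0.947 × 763.4 → ξ₁ = 722.9 kmol/h.
C balance: n_C = 0 + 2ξ₁ − 1ξ₂ = 1020 → ξ₂ = (2·722.9 − 1020)/1 = 425.9 kmol/h.
Outlet amounts (n = n₀ + Σ ν·ξ):
  B: 763.4 − 1(722.9) = 40.46
  C: 0 + 2(722.9) − 1(425.9) = 1020
  F: 0 + 3(425.9) = 1278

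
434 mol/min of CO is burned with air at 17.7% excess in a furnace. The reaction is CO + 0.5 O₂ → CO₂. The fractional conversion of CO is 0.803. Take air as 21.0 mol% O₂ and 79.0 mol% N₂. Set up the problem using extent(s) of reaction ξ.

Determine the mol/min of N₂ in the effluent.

Stoichiometric O₂ = 0.5 × 434 = 217 mol/min; O₂ fed = 217 × 1.177 = 255.4 mol/min.
N₂ fed = 255.4 × 79/21 = 960.8 mol/min.
Fuel reacted = 0.803 × 434 → ξ = 348.5 mol/min.
Outlet (n = n₀ + ν ξ):
  CO: 434 − 1(348.5) = 85.5
  O₂: 255.4 − 0.5(348.5) = 81.16
  N₂: 960.8 (inert)
  CO₂: 0 + 1(348.5) = 348.5

961 mol/min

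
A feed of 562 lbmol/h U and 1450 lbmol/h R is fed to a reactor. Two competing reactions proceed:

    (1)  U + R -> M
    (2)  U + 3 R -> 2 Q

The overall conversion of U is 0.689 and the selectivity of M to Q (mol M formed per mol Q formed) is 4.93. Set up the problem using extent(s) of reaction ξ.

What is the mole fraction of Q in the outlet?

0.0449

Conversion of U: U consumed = 0.689 × 562 = 387.2 lbmol/h = 1ξ₁ + 1ξ₂.
Selectivity: 1ξ₁ / (2ξ₂) = 4.93 → ξ₁ = 9.86 ξ₂.
Substitute: (1·9.86 + 1) ξ₂ = 387.2 → ξ₂ = 35.66 lbmol/h, ξ₁ = 351.6 lbmol/h.
Outlet amounts (n = n₀ + Σ ν·ξ):
  U: 562 − 1(351.6) − 1(35.66) = 174.8
  R: 1450 − 1(351.6) − 3(35.66) = 991.5
  M: 0 + 1(351.6) = 351.6
  Q: 0 + 2(35.66) = 71.31
Total out = 1589 lbmol/h; y_Q = 71.31 / 1589 = 0.04487.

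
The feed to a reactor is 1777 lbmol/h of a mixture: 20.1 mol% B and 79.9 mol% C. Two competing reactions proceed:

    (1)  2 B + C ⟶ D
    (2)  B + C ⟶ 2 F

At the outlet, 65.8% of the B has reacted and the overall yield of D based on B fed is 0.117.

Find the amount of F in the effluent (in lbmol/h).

303 lbmol/h

Yield of D: 1ξ₁ / 357.2 = 0.117 → ξ₁ = 41.79 lbmol/h.
Conversion of B: 2ξ₁ + 1ξ₂ = 0.658 × 357.2 = 235 → ξ₂ = 151.4 lbmol/h.
Outlet amounts (n = n₀ + Σ ν·ξ):
  B: 357.2 − 2(41.79) − 1(151.4) = 122.2
  C: 1420 − 1(41.79) − 1(151.4) = 1227
  D: 0 + 1(41.79) = 41.79
  F: 0 + 2(151.4) = 302.9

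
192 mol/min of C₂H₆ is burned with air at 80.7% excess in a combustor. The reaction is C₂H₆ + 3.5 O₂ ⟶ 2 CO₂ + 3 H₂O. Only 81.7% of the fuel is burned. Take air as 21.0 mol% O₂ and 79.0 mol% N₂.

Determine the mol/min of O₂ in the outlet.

665 mol/min

Stoichiometric O₂ = 3.5 × 192 = 672 mol/min; O₂ fed = 672 × 1.807 = 1214 mol/min.
N₂ fed = 1214 × 79/21 = 4568 mol/min.
Fuel reacted = 0.817 × 192 → ξ = 156.9 mol/min.
Outlet (n = n₀ + ν ξ):
  C₂H₆: 192 − 1(156.9) = 35.14
  O₂: 1214 − 3.5(156.9) = 665.3
  N₂: 4568 (inert)
  CO₂: 0 + 2(156.9) = 313.7
  H₂O: 0 + 3(156.9) = 470.6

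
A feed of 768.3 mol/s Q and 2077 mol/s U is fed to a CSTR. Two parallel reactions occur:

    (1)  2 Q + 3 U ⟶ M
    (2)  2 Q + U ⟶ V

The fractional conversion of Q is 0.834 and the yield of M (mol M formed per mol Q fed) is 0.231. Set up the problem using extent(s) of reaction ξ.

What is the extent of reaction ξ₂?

Yield of M: 1ξ₁ / 768.3 = 0.231 → ξ₁ = 177.5 mol/s.
Conversion of Q: 2ξ₁ + 2ξ₂ = 0.834 × 768.3 = 640.8 → ξ₂ = 142.9 mol/s.
Outlet amounts (n = n₀ + Σ ν·ξ):
  Q: 768.3 − 2(177.5) − 2(142.9) = 127.5
  U: 2077 − 3(177.5) − 1(142.9) = 1402
  M: 0 + 1(177.5) = 177.5
  V: 0 + 1(142.9) = 142.9

ξ₂ = 143 mol/s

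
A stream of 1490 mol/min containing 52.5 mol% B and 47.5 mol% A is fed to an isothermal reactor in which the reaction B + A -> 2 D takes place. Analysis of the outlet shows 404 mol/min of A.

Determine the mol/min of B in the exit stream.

For A: n = n₀ − 1ξ → 404 = 707.8 − 1ξ, giving ξ = 303.8 mol/min.
Outlet amounts (n = n₀ + ν ξ):
  B: 782.2 − 1(303.8) = 478.5
  A: 707.8 − 1(303.8) = 404
  D: 0 + 2(303.8) = 607.5

478 mol/min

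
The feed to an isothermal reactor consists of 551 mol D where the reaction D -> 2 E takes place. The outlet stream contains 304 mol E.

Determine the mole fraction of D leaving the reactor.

0.568

For E: n = n₀ + 2ξ → 304 = 0 + 2ξ, giving ξ = 152 mol.
Outlet amounts (n = n₀ + ν ξ):
  D: 551 − 1(152) = 399
  E: 0 + 2(152) = 304
Total out = 703 mol; y_D = 399 / 703 = 0.5676.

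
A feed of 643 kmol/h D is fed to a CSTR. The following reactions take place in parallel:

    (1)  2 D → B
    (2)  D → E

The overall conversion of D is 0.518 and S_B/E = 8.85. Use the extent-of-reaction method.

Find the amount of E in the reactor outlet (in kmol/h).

Conversion of D: D consumed = 0.518 × 643 = 333.1 kmol/h = 2ξ₁ + 1ξ₂.
Selectivity: 1ξ₁ / (1ξ₂) = 8.85 → ξ₁ = 8.85 ξ₂.
Substitute: (2·8.85 + 1) ξ₂ = 333.1 → ξ₂ = 17.81 kmol/h, ξ₁ = 157.6 kmol/h.
Outlet amounts (n = n₀ + Σ ν·ξ):
  D: 643 − 2(157.6) − 1(17.81) = 309.9
  B: 0 + 1(157.6) = 157.6
  E: 0 + 1(17.81) = 17.81

17.8 kmol/h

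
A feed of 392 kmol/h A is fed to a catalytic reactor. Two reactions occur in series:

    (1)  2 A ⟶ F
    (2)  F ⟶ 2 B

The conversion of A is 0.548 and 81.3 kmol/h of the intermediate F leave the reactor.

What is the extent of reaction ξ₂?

Conversion of A: A consumed = 2ξ₁ = 0.548 × 392 → ξ₁ = 107.4 kmol/h.
F balance: n_F = 0 + 1ξ₁ − 1ξ₂ = 81.3 → ξ₂ = (1·107.4 − 81.3)/1 = 26.11 kmol/h.
Outlet amounts (n = n₀ + Σ ν·ξ):
  A: 392 − 2(107.4) = 177.2
  F: 0 + 1(107.4) − 1(26.11) = 81.3
  B: 0 + 2(26.11) = 52.22

ξ₂ = 26.1 kmol/h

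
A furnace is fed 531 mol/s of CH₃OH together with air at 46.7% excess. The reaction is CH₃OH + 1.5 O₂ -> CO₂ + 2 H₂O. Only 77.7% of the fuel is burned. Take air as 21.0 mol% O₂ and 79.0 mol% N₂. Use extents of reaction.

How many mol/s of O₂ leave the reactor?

550 mol/s

Stoichiometric O₂ = 1.5 × 531 = 796.5 mol/s; O₂ fed = 796.5 × 1.467 = 1168 mol/s.
N₂ fed = 1168 × 79/21 = 4396 mol/s.
Fuel reacted = 0.777 × 531 → ξ = 412.6 mol/s.
Outlet (n = n₀ + ν ξ):
  CH₃OH: 531 − 1(412.6) = 118.4
  O₂: 1168 − 1.5(412.6) = 549.6
  N₂: 4396 (inert)
  CO₂: 0 + 1(412.6) = 412.6
  H₂O: 0 + 2(412.6) = 825.2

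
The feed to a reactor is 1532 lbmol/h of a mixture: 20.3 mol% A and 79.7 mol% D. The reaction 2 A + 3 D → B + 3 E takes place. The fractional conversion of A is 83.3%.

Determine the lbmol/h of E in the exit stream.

A reacted = 0.833 × 311 = 259.1 lbmol/h; ν_A = −2, so ξ = 259.1/2 = 129.5 lbmol/h.
Outlet amounts (n = n₀ + ν ξ):
  A: 311 − 2(129.5) = 51.94
  D: 1221 − 3(129.5) = 832.4
  B: 0 + 1(129.5) = 129.5
  E: 0 + 3(129.5) = 388.6

389 lbmol/h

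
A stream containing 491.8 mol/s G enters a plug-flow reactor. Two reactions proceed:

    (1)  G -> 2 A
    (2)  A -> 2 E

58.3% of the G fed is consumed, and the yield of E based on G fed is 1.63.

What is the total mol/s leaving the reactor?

Conversion of G: G consumed = 1ξ₁ = 0.583 × 491.8 → ξ₁ = 286.7 mol/s.
Yield of E: 2ξ₂ / 491.8 = 1.63 → ξ₂ = 400.8 mol/s.
Outlet amounts (n = n₀ + Σ ν·ξ):
  G: 491.8 − 1(286.7) = 205.1
  A: 0 + 2(286.7) − 1(400.8) = 172.6
  E: 0 + 2(400.8) = 801.6
Total out = 205.1 + 172.6 + 801.6 = 1179 mol/s.

1180 mol/s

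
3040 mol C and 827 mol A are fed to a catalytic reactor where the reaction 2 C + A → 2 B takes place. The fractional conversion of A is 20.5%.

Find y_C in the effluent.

0.73

A reacted = 0.205 × 827 = 169.5 mol; ν_A = −1, so ξ = 169.5/1 = 169.5 mol.
Outlet amounts (n = n₀ + ν ξ):
  C: 3040 − 2(169.5) = 2701
  A: 827 − 1(169.5) = 657.5
  B: 0 + 2(169.5) = 339.1
Total out = 3697 mol; y_C = 2701 / 3697 = 0.7305.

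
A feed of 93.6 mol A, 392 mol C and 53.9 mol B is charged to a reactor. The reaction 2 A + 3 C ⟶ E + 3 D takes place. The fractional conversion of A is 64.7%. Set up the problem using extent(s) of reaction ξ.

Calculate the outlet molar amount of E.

A reacted = 0.647 × 93.6 = 60.56 mol; ν_A = −2, so ξ = 60.56/2 = 30.28 mol.
Outlet amounts (n = n₀ + ν ξ):
  A: 93.6 − 2(30.28) = 33.04
  C: 392 − 3(30.28) = 301.2
  E: 0 + 1(30.28) = 30.28
  D: 0 + 3(30.28) = 90.84
  B: 53.9 (inert)

30.3 mol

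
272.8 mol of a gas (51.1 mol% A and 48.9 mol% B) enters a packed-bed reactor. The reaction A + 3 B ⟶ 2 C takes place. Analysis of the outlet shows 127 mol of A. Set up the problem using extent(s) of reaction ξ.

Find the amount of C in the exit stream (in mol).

For A: n = n₀ − 1ξ → 127 = 139.4 − 1ξ, giving ξ = 12.4 mol.
Outlet amounts (n = n₀ + ν ξ):
  A: 139.4 − 1(12.4) = 127
  B: 133.4 − 3(12.4) = 96.2
  C: 0 + 2(12.4) = 24.8

24.8 mol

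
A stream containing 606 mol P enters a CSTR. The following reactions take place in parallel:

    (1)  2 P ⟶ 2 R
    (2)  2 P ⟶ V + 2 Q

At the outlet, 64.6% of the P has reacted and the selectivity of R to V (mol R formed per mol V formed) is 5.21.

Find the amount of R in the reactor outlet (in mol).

283 mol

Conversion of P: P consumed = 0.646 × 606 = 391.5 mol = 2ξ₁ + 2ξ₂.
Selectivity: 2ξ₁ / (1ξ₂) = 5.21 → ξ₁ = 2.605 ξ₂.
Substitute: (2·2.605 + 2) ξ₂ = 391.5 → ξ₂ = 54.3 mol, ξ₁ = 141.4 mol.
Outlet amounts (n = n₀ + Σ ν·ξ):
  P: 606 − 2(141.4) − 2(54.3) = 214.5
  R: 0 + 2(141.4) = 282.9
  V: 0 + 1(54.3) = 54.3
  Q: 0 + 2(54.3) = 108.6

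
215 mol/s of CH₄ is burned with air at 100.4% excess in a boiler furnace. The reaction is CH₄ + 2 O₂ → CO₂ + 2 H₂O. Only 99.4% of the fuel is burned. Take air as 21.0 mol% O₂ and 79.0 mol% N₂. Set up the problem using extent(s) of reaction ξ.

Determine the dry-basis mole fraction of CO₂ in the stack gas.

0.0549

Stoichiometric O₂ = 2 × 215 = 430 mol/s; O₂ fed = 430 × 2.004 = 861.7 mol/s.
N₂ fed = 861.7 × 79/21 = 3242 mol/s.
Fuel reacted = 0.994 × 215 → ξ = 213.7 mol/s.
Outlet (n = n₀ + ν ξ):
  CH₄: 215 − 1(213.7) = 1.29
  O₂: 861.7 − 2(213.7) = 434.3
  N₂: 3242 (inert)
  CO₂: 0 + 1(213.7) = 213.7
  H₂O: 0 + 2(213.7) = 427.4
Dry total = 3891 mol/s; y_CO₂ (dry) = 213.7 / 3891 = 0.05492.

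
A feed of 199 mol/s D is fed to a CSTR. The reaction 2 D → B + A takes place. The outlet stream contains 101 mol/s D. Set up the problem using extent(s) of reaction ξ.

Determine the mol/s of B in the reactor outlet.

49 mol/s

For D: n = n₀ − 2ξ → 101 = 199 − 2ξ, giving ξ = 49 mol/s.
Outlet amounts (n = n₀ + ν ξ):
  D: 199 − 2(49) = 101
  B: 0 + 1(49) = 49
  A: 0 + 1(49) = 49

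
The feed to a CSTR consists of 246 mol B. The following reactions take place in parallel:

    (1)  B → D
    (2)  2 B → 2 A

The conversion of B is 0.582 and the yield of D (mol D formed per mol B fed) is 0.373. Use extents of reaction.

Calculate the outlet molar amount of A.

Yield of D: 1ξ₁ / 246 = 0.373 → ξ₁ = 91.76 mol.
Conversion of B: 1ξ₁ + 2ξ₂ = 0.582 × 246 = 143.2 → ξ₂ = 25.71 mol.
Outlet amounts (n = n₀ + Σ ν·ξ):
  B: 246 − 1(91.76) − 2(25.71) = 102.8
  D: 0 + 1(91.76) = 91.76
  A: 0 + 2(25.71) = 51.41

51.4 mol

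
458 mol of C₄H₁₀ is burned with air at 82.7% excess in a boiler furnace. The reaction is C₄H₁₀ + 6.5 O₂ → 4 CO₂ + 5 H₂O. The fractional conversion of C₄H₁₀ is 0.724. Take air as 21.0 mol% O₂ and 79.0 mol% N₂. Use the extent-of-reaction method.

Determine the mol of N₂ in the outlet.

20500 mol

Stoichiometric O₂ = 6.5 × 458 = 2977 mol; O₂ fed = 2977 × 1.827 = 5439 mol.
N₂ fed = 5439 × 79/21 = 20460 mol.
Fuel reacted = 0.724 × 458 → ξ = 331.6 mol.
Outlet (n = n₀ + ν ξ):
  C₄H₁₀: 458 − 1(331.6) = 126.4
  O₂: 5439 − 6.5(331.6) = 3284
  N₂: 20460 (inert)
  CO₂: 0 + 4(331.6) = 1326
  H₂O: 0 + 5(331.6) = 1658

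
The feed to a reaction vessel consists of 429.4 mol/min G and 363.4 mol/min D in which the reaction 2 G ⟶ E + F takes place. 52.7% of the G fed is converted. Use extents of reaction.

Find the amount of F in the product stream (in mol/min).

113 mol/min

G reacted = 0.527 × 429.4 = 226.3 mol/min; ν_G = −2, so ξ = 226.3/2 = 113.1 mol/min.
Outlet amounts (n = n₀ + ν ξ):
  G: 429.4 − 2(113.1) = 203.1
  E: 0 + 1(113.1) = 113.1
  F: 0 + 1(113.1) = 113.1
  D: 363.4 (inert)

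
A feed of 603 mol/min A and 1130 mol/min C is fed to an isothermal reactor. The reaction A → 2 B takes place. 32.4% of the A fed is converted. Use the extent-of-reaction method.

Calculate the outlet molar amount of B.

A reacted = 0.324 × 603 = 195.4 mol/min; ν_A = −1, so ξ = 195.4/1 = 195.4 mol/min.
Outlet amounts (n = n₀ + ν ξ):
  A: 603 − 1(195.4) = 407.6
  B: 0 + 2(195.4) = 390.7
  C: 1130 (inert)

391 mol/min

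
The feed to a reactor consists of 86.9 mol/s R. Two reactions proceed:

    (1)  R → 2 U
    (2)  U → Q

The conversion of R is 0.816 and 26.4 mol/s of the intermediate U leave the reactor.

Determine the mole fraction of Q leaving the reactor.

Conversion of R: R consumed = 1ξ₁ = 0.816 × 86.9 → ξ₁ = 70.91 mol/s.
U balance: n_U = 0 + 2ξ₁ − 1ξ₂ = 26.4 → ξ₂ = (2·70.91 − 26.4)/1 = 115.4 mol/s.
Outlet amounts (n = n₀ + Σ ν·ξ):
  R: 86.9 − 1(70.91) = 15.99
  U: 0 + 2(70.91) − 1(115.4) = 26.4
  Q: 0 + 1(115.4) = 115.4
Total out = 157.8 mol/s; y_Q = 115.4 / 157.8 = 0.7314.

0.731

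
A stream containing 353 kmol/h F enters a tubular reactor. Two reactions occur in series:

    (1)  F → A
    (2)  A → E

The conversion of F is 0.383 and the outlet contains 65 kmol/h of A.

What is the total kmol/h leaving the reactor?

Conversion of F: F consumed = 1ξ₁ = 0.383 × 353 → ξ₁ = 135.2 kmol/h.
A balance: n_A = 0 + 1ξ₁ − 1ξ₂ = 65 → ξ₂ = (1·135.2 − 65)/1 = 70.2 kmol/h.
Outlet amounts (n = n₀ + Σ ν·ξ):
  F: 353 − 1(135.2) = 217.8
  A: 0 + 1(135.2) − 1(70.2) = 65
  E: 0 + 1(70.2) = 70.2
Total out = 217.8 + 65 + 70.2 = 353 kmol/h.

353 kmol/h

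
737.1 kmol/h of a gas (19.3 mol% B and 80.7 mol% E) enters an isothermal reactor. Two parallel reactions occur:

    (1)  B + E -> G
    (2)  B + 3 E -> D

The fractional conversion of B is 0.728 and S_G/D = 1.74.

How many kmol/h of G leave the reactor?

Conversion of B: B consumed = 0.728 × 142.3 = 103.6 kmol/h = 1ξ₁ + 1ξ₂.
Selectivity: 1ξ₁ / (1ξ₂) = 1.74 → ξ₁ = 1.74 ξ₂.
Substitute: (1·1.74 + 1) ξ₂ = 103.6 → ξ₂ = 37.8 kmol/h, ξ₁ = 65.77 kmol/h.
Outlet amounts (n = n₀ + Σ ν·ξ):
  B: 142.3 − 1(65.77) − 1(37.8) = 38.69
  E: 594.8 − 1(65.77) − 3(37.8) = 415.7
  G: 0 + 1(65.77) = 65.77
  D: 0 + 1(37.8) = 37.8

65.8 kmol/h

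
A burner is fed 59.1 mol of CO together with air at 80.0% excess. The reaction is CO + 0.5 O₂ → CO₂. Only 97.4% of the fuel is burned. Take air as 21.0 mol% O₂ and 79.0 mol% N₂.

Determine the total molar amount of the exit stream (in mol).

284 mol

Stoichiometric O₂ = 0.5 × 59.1 = 29.55 mol; O₂ fed = 29.55 × 1.800 = 53.19 mol.
N₂ fed = 53.19 × 79/21 = 200.1 mol.
Fuel reacted = 0.974 × 59.1 → ξ = 57.56 mol.
Outlet (n = n₀ + ν ξ):
  CO: 59.1 − 1(57.56) = 1.537
  O₂: 53.19 − 0.5(57.56) = 24.41
  N₂: 200.1 (inert)
  CO₂: 0 + 1(57.56) = 57.56
Total out = 1.537 + 24.41 + 200.1 + 57.56 = 283.6 mol.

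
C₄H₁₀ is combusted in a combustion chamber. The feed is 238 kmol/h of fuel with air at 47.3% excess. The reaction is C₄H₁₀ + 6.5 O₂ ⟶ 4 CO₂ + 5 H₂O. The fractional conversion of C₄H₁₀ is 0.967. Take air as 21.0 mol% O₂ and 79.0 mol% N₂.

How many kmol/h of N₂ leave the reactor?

8570 kmol/h

Stoichiometric O₂ = 6.5 × 238 = 1547 kmol/h; O₂ fed = 1547 × 1.473 = 2279 kmol/h.
N₂ fed = 2279 × 79/21 = 8572 kmol/h.
Fuel reacted = 0.967 × 238 → ξ = 230.1 kmol/h.
Outlet (n = n₀ + ν ξ):
  C₄H₁₀: 238 − 1(230.1) = 7.854
  O₂: 2279 − 6.5(230.1) = 782.8
  N₂: 8572 (inert)
  CO₂: 0 + 4(230.1) = 920.6
  H₂O: 0 + 5(230.1) = 1151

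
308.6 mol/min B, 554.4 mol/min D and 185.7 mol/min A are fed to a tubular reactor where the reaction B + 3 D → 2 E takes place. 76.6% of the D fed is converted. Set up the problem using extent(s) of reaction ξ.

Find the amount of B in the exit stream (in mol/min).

167 mol/min

D reacted = 0.766 × 554.4 = 424.7 mol/min; ν_D = −3, so ξ = 424.7/3 = 141.6 mol/min.
Outlet amounts (n = n₀ + ν ξ):
  B: 308.6 − 1(141.6) = 167
  D: 554.4 − 3(141.6) = 129.7
  E: 0 + 2(141.6) = 283.1
  A: 185.7 (inert)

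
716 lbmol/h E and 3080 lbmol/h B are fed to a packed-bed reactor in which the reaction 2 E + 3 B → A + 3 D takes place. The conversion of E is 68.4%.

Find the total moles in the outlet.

E reacted = 0.684 × 716 = 489.7 lbmol/h; ν_E = −2, so ξ = 489.7/2 = 244.9 lbmol/h.
Outlet amounts (n = n₀ + ν ξ):
  E: 716 − 2(244.9) = 226.3
  B: 3080 − 3(244.9) = 2345
  A: 0 + 1(244.9) = 244.9
  D: 0 + 3(244.9) = 734.6
Total out = 226.3 + 2345 + 244.9 + 734.6 = 3551 lbmol/h.

3550 lbmol/h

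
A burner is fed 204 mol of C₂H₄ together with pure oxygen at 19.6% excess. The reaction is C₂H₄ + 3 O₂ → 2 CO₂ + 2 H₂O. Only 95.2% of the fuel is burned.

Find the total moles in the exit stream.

936 mol

Stoichiometric O₂ = 3 × 204 = 612 mol; O₂ fed = 612 × 1.196 = 732 mol.
Fuel reacted = 0.952 × 204 → ξ = 194.2 mol.
Outlet (n = n₀ + ν ξ):
  C₂H₄: 204 − 1(194.2) = 9.792
  O₂: 732 − 3(194.2) = 149.3
  CO₂: 0 + 2(194.2) = 388.4
  H₂O: 0 + 2(194.2) = 388.4
Total out = 9.792 + 149.3 + 388.4 + 388.4 = 936 mol.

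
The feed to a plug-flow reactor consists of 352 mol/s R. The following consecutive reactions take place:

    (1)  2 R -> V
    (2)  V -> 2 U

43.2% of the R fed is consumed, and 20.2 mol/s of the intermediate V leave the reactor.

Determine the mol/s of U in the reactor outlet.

112 mol/s

Conversion of R: R consumed = 2ξ₁ = 0.432 × 352 → ξ₁ = 76.03 mol/s.
V balance: n_V = 0 + 1ξ₁ − 1ξ₂ = 20.2 → ξ₂ = (1·76.03 − 20.2)/1 = 55.83 mol/s.
Outlet amounts (n = n₀ + Σ ν·ξ):
  R: 352 − 2(76.03) = 199.9
  V: 0 + 1(76.03) − 1(55.83) = 20.2
  U: 0 + 2(55.83) = 111.7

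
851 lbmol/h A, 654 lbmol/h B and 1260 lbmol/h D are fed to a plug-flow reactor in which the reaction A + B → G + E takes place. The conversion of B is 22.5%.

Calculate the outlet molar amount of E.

B reacted = 0.225 × 654 = 147.2 lbmol/h; ν_B = −1, so ξ = 147.2/1 = 147.2 lbmol/h.
Outlet amounts (n = n₀ + ν ξ):
  A: 851 − 1(147.2) = 703.9
  B: 654 − 1(147.2) = 506.9
  G: 0 + 1(147.2) = 147.2
  E: 0 + 1(147.2) = 147.2
  D: 1260 (inert)

147 lbmol/h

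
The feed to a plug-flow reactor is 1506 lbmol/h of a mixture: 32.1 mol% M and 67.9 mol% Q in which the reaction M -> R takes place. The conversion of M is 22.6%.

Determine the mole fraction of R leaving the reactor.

M reacted = 0.226 × 483.4 = 109.3 lbmol/h; ν_M = −1, so ξ = 109.3/1 = 109.3 lbmol/h.
Outlet amounts (n = n₀ + ν ξ):
  M: 483.4 − 1(109.3) = 374.2
  R: 0 + 1(109.3) = 109.3
  Q: 1023 (inert)
Total out = 1506 lbmol/h; y_R = 109.3 / 1506 = 0.07255.

0.0725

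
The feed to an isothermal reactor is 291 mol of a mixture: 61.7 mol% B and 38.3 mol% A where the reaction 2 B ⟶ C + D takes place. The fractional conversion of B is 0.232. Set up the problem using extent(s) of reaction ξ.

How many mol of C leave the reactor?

20.8 mol

B reacted = 0.232 × 179.5 = 41.65 mol; ν_B = −2, so ξ = 41.65/2 = 20.83 mol.
Outlet amounts (n = n₀ + ν ξ):
  B: 179.5 − 2(20.83) = 137.9
  C: 0 + 1(20.83) = 20.83
  D: 0 + 1(20.83) = 20.83
  A: 111.5 (inert)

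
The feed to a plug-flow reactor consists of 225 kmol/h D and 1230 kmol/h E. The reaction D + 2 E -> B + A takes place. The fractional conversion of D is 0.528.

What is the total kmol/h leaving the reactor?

1340 kmol/h

D reacted = 0.528 × 225 = 118.8 kmol/h; ν_D = −1, so ξ = 118.8/1 = 118.8 kmol/h.
Outlet amounts (n = n₀ + ν ξ):
  D: 225 − 1(118.8) = 106.2
  E: 1230 − 2(118.8) = 992.4
  B: 0 + 1(118.8) = 118.8
  A: 0 + 1(118.8) = 118.8
Total out = 106.2 + 992.4 + 118.8 + 118.8 = 1336 kmol/h.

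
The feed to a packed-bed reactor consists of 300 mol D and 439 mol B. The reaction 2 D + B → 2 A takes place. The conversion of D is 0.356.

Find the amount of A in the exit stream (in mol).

D reacted = 0.356 × 300 = 106.8 mol; ν_D = −2, so ξ = 106.8/2 = 53.4 mol.
Outlet amounts (n = n₀ + ν ξ):
  D: 300 − 2(53.4) = 193.2
  B: 439 − 1(53.4) = 385.6
  A: 0 + 2(53.4) = 106.8

107 mol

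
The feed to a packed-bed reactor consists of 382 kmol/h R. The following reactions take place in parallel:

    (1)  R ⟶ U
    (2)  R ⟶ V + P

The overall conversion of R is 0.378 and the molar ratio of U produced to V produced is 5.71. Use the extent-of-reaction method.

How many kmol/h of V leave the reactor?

21.5 kmol/h

Conversion of R: R consumed = 0.378 × 382 = 144.4 kmol/h = 1ξ₁ + 1ξ₂.
Selectivity: 1ξ₁ / (1ξ₂) = 5.71 → ξ₁ = 5.71 ξ₂.
Substitute: (1·5.71 + 1) ξ₂ = 144.4 → ξ₂ = 21.52 kmol/h, ξ₁ = 122.9 kmol/h.
Outlet amounts (n = n₀ + Σ ν·ξ):
  R: 382 − 1(122.9) − 1(21.52) = 237.6
  U: 0 + 1(122.9) = 122.9
  V: 0 + 1(21.52) = 21.52
  P: 0 + 1(21.52) = 21.52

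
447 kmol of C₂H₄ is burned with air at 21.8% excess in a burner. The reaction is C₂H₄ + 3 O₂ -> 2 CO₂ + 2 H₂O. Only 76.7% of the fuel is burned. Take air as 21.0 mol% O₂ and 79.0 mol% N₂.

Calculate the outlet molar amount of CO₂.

686 kmol

Stoichiometric O₂ = 3 × 447 = 1341 kmol; O₂ fed = 1341 × 1.218 = 1633 kmol.
N₂ fed = 1633 × 79/21 = 6144 kmol.
Fuel reacted = 0.767 × 447 → ξ = 342.8 kmol.
Outlet (n = n₀ + ν ξ):
  C₂H₄: 447 − 1(342.8) = 104.2
  O₂: 1633 − 3(342.8) = 604.8
  N₂: 6144 (inert)
  CO₂: 0 + 2(342.8) = 685.7
  H₂O: 0 + 2(342.8) = 685.7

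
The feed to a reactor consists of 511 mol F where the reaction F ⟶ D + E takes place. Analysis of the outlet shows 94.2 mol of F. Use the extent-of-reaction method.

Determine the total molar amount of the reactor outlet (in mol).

928 mol

For F: n = n₀ − 1ξ → 94.2 = 511 − 1ξ, giving ξ = 416.8 mol.
Outlet amounts (n = n₀ + ν ξ):
  F: 511 − 1(416.8) = 94.2
  D: 0 + 1(416.8) = 416.8
  E: 0 + 1(416.8) = 416.8
Total out = 94.2 + 416.8 + 416.8 = 927.8 mol.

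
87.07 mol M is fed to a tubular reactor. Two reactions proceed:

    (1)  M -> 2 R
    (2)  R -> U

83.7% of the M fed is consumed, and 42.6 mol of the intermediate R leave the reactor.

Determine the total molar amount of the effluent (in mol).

Conversion of M: M consumed = 1ξ₁ = 0.837 × 87.07 → ξ₁ = 72.88 mol.
R balance: n_R = 0 + 2ξ₁ − 1ξ₂ = 42.6 → ξ₂ = (2·72.88 − 42.6)/1 = 103.2 mol.
Outlet amounts (n = n₀ + Σ ν·ξ):
  M: 87.07 − 1(72.88) = 14.19
  R: 0 + 2(72.88) − 1(103.2) = 42.6
  U: 0 + 1(103.2) = 103.2
Total out = 14.19 + 42.6 + 103.2 = 159.9 mol.

160 mol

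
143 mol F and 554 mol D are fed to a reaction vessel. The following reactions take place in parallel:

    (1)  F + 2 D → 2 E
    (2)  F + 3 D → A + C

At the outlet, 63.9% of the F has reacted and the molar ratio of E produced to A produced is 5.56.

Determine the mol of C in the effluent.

Conversion of F: F consumed = 0.639 × 143 = 91.38 mol = 1ξ₁ + 1ξ₂.
Selectivity: 2ξ₁ / (1ξ₂) = 5.56 → ξ₁ = 2.78 ξ₂.
Substitute: (1·2.78 + 1) ξ₂ = 91.38 → ξ₂ = 24.17 mol, ξ₁ = 67.2 mol.
Outlet amounts (n = n₀ + Σ ν·ξ):
  F: 143 − 1(67.2) − 1(24.17) = 51.62
  D: 554 − 2(67.2) − 3(24.17) = 347.1
  E: 0 + 2(67.2) = 134.4
  A: 0 + 1(24.17) = 24.17
  C: 0 + 1(24.17) = 24.17

24.2 mol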